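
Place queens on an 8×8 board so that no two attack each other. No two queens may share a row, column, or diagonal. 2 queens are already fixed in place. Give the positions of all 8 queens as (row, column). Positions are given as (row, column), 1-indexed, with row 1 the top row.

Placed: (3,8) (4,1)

Row 1: attacked by (3,8)→{6,8}; (4,1)→{1,4}. Safe: 2, 3, 5, 7. Place at column 3.
Row 2: attacked by (1,3)→{2,3,4}; (3,8)→{7,8}; (4,1)→{1,3}. Safe: 5, 6. Place at column 6.
Row 5: attacked by (1,3)→{3,7}; (2,6)→{3,6}; (3,8)→{6,8}; (4,1)→{1,2}. Safe: 4, 5. Place at column 4.
Row 6: attacked by (1,3)→{3,8}; (2,6)→{2,6}; (3,8)→{5,8}; (4,1)→{1,3}; (5,4)→{3,4,5}. Safe: 7. Place at column 7.
Row 7: attacked by (1,3)→{3}; (2,6)→{1,6}; (3,8)→{4,8}; (4,1)→{1,4}; (5,4)→{2,4,6}; (6,7)→{6,7,8}. Safe: 5. Place at column 5.
Row 8: attacked by (1,3)→{3}; (2,6)→{6}; (3,8)→{3,8}; (4,1)→{1,5}; (5,4)→{1,4,7}; (6,7)→{5,7}; (7,5)→{4,5,6}. Safe: 2. Place at column 2.
Columns [3, 6, 8, 1, 4, 7, 5, 2], r−c [-2, -4, -5, 3, 1, -1, 2, 6], r+c [4, 8, 11, 5, 9, 13, 12, 10] are all distinct, so no two queens attack.

(1,3) (2,6) (3,8) (4,1) (5,4) (6,7) (7,5) (8,2)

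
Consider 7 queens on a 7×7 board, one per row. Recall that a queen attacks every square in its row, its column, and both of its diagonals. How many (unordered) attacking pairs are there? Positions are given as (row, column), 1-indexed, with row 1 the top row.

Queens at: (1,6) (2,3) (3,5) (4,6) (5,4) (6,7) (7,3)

5

Same column: (1,6)–(4,6) (column 6); (2,3)–(7,3) (column 3).
Same diagonal: (2,3)–(6,7) (|2−6| = |3−7| = 4); (3,5)–(4,6) (|3−4| = |5−6| = 1); (4,6)–(7,3) (|4−7| = |6−3| = 3).
Total attacking pairs: 5.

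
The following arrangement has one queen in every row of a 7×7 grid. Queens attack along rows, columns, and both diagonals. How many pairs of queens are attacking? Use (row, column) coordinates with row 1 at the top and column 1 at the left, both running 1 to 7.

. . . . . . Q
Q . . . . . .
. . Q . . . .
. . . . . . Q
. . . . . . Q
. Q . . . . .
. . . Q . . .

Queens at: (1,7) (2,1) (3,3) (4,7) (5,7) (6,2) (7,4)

5

Same column: (1,7)–(4,7) (column 7); (1,7)–(5,7) (column 7); (4,7)–(5,7) (column 7).
Same diagonal: (1,7)–(6,2) (|1−6| = |7−2| = 5); (4,7)–(7,4) (|4−7| = |7−4| = 3).
Total attacking pairs: 5.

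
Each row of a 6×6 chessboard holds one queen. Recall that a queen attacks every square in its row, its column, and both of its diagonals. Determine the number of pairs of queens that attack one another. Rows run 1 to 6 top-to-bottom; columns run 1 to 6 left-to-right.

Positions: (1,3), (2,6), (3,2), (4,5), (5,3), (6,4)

Same column: (1,3)–(5,3) (column 3).
Same diagonal: (2,6)–(5,3) (|2−5| = |6−3| = 3); (5,3)–(6,4) (|5−6| = |3−4| = 1).
Total attacking pairs: 3.

3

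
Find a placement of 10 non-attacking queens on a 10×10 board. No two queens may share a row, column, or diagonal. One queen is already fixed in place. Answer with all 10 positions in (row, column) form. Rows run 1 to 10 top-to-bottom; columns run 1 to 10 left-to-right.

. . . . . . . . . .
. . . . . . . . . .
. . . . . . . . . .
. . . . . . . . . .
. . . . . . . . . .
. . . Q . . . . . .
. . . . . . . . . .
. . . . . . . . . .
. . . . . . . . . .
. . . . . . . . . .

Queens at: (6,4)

Row 1: attacked by (6,4)→{4,9}. Safe: 1, 2, 3, 5, 6, 7, 8, 10. Place at column 2.
Row 2: attacked by (1,2)→{1,2,3}; (6,4)→{4,8}. Safe: 5, 6, 7, 9, 10. Place at column 5.
Row 3: attacked by (1,2)→{2,4}; (2,5)→{4,5,6}; (6,4)→{1,4,7}. Safe: 3, 8, 9, 10. Place at column 9.
Row 4: attacked by (1,2)→{2,5}; (2,5)→{3,5,7}; (3,9)→{8,9,10}; (6,4)→{2,4,6}. Safe: 1. Place at column 1.
Row 5: attacked by (1,2)→{2,6}; (2,5)→{2,5,8}; (3,9)→{7,9}; (4,1)→{1,2}; (6,4)→{3,4,5}. Safe: 10. Place at column 10.
Row 7: attacked by (1,2)→{2,8}; (2,5)→{5,10}; (3,9)→{5,9}; (4,1)→{1,4}; (5,10)→{8,10}; (6,4)→{3,4,5}. Safe: 6, 7. Place at column 7.
Row 8: attacked by (1,2)→{2,9}; (2,5)→{5}; (3,9)→{4,9}; (4,1)→{1,5}; (5,10)→{7,10}; (6,4)→{2,4,6}; (7,7)→{6,7,8}. Safe: 3. Place at column 3.
Row 9: attacked by (1,2)→{2,10}; (2,5)→{5}; (3,9)→{3,9}; (4,1)→{1,6}; (5,10)→{6,10}; (6,4)→{1,4,7}; (7,7)→{5,7,9}; (8,3)→{2,3,4}. Safe: 8. Place at column 8.
Row 10: attacked by (1,2)→{2}; (2,5)→{5}; (3,9)→{2,9}; (4,1)→{1,7}; (5,10)→{5,10}; (6,4)→{4,8}; (7,7)→{4,7,10}; (8,3)→{1,3,5}; (9,8)→{7,8,9}. Safe: 6. Place at column 6.
Columns [2, 5, 9, 1, 10, 4, 7, 3, 8, 6], r−c [-1, -3, -6, 3, -5, 2, 0, 5, 1, 4], r+c [3, 7, 12, 5, 15, 10, 14, 11, 17, 16] are all distinct, so no two queens attack.

(1,2) (2,5) (3,9) (4,1) (5,10) (6,4) (7,7) (8,3) (9,8) (10,6)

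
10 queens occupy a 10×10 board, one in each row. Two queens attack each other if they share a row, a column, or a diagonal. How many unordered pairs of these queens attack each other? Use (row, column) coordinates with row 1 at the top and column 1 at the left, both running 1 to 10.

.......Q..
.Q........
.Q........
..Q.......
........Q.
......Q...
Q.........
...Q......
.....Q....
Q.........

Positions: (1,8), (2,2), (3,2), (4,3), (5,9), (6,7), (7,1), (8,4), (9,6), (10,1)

3

Same column: (2,2)–(3,2) (column 2); (7,1)–(10,1) (column 1).
Same diagonal: (3,2)–(4,3) (|3−4| = |2−3| = 1).
Total attacking pairs: 3.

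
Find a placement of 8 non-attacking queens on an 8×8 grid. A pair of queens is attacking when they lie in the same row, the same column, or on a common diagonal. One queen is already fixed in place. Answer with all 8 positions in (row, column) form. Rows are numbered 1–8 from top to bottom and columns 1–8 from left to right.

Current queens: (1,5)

Row 2: attacked by (1,5)→{4,5,6}. Safe: 1, 2, 3, 7, 8. Place at column 7.
Row 3: attacked by (1,5)→{3,5,7}; (2,7)→{6,7,8}. Safe: 1, 2, 4. Place at column 4.
Row 4: attacked by (1,5)→{2,5,8}; (2,7)→{5,7}; (3,4)→{3,4,5}. Safe: 1, 6. Place at column 1.
Row 5: attacked by (1,5)→{1,5}; (2,7)→{4,7}; (3,4)→{2,4,6}; (4,1)→{1,2}. Safe: 3, 8. Place at column 3.
Row 6: attacked by (1,5)→{5}; (2,7)→{3,7}; (3,4)→{1,4,7}; (4,1)→{1,3}; (5,3)→{2,3,4}. Safe: 6, 8. Place at column 8.
Row 7: attacked by (1,5)→{5}; (2,7)→{2,7}; (3,4)→{4,8}; (4,1)→{1,4}; (5,3)→{1,3,5}; (6,8)→{7,8}. Safe: 6. Place at column 6.
Row 8: attacked by (1,5)→{5}; (2,7)→{1,7}; (3,4)→{4}; (4,1)→{1,5}; (5,3)→{3,6}; (6,8)→{6,8}; (7,6)→{5,6,7}. Safe: 2. Place at column 2.
Columns [5, 7, 4, 1, 3, 8, 6, 2], r−c [-4, -5, -1, 3, 2, -2, 1, 6], r+c [6, 9, 7, 5, 8, 14, 13, 10] are all distinct, so no two queens attack.

(1,5) (2,7) (3,4) (4,1) (5,3) (6,8) (7,6) (8,2)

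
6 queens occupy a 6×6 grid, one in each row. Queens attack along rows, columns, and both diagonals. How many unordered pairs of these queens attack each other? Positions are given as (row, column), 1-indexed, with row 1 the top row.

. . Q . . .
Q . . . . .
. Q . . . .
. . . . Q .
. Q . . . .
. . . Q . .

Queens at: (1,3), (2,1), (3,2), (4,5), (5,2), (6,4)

2

Same column: (3,2)–(5,2) (column 2).
Same diagonal: (2,1)–(3,2) (|2−3| = |1−2| = 1).
Total attacking pairs: 2.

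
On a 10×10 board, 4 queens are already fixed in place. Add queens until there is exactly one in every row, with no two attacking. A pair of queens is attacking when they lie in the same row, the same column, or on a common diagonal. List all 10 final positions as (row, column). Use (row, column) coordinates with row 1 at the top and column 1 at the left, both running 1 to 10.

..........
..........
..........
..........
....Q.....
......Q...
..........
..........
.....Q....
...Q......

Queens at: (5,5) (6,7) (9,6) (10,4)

(1,8) (2,1) (3,9) (4,2) (5,5) (6,7) (7,10) (8,3) (9,6) (10,4)

Row 1: attacked by (5,5)→{1,5,9}; (6,7)→{2,7}; (9,6)→{6}; (10,4)→{4}. Safe: 3, 8, 10. Place at column 8.
Row 2: attacked by (1,8)→{7,8,9}; (5,5)→{2,5,8}; (6,7)→{3,7}; (9,6)→{6}; (10,4)→{4}. Safe: 1, 10. Place at column 1.
Row 3: attacked by (1,8)→{6,8,10}; (2,1)→{1,2}; (5,5)→{3,5,7}; (6,7)→{4,7,10}; (9,6)→{6}; (10,4)→{4}. Safe: 9. Place at column 9.
Row 4: attacked by (1,8)→{5,8}; (2,1)→{1,3}; (3,9)→{8,9,10}; (5,5)→{4,5,6}; (6,7)→{5,7,9}; (9,6)→{1,6}; (10,4)→{4,10}. Safe: 2. Place at column 2.
Row 7: attacked by (1,8)→{2,8}; (2,1)→{1,6}; (3,9)→{5,9}; (4,2)→{2,5}; (5,5)→{3,5,7}; (6,7)→{6,7,8}; (9,6)→{4,6,8}; (10,4)→{1,4,7}. Safe: 10. Place at column 10.
Row 8: attacked by (1,8)→{1,8}; (2,1)→{1,7}; (3,9)→{4,9}; (4,2)→{2,6}; (5,5)→{2,5,8}; (6,7)→{5,7,9}; (7,10)→{9,10}; (9,6)→{5,6,7}; (10,4)→{2,4,6}. Safe: 3. Place at column 3.
Columns [8, 1, 9, 2, 5, 7, 10, 3, 6, 4], r−c [-7, 1, -6, 2, 0, -1, -3, 5, 3, 6], r+c [9, 3, 12, 6, 10, 13, 17, 11, 15, 14] are all distinct, so no two queens attack.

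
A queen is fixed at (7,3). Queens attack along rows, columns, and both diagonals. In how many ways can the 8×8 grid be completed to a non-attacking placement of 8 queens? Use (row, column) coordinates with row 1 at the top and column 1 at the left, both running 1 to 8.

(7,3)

14

Branch on row 1: col 1 → 0; col 2 → 1; col 4 → 6; col 5 → 3; col 6 → 0; col 7 → 3; col 8 → 1.
Sum: 0 + 1 + 6 + 3 + 0 + 3 + 1 = 14.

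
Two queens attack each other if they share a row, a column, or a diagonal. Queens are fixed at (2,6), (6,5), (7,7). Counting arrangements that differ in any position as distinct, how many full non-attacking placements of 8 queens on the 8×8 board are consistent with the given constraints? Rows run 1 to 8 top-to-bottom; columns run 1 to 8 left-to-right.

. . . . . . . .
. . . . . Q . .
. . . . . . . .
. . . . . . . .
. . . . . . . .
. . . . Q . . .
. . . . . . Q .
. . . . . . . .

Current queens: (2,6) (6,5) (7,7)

2

Branch on row 1: col 2 → 0; col 3 → 2; col 4 → 0; col 8 → 0.
Sum: 0 + 2 + 0 + 0 = 2.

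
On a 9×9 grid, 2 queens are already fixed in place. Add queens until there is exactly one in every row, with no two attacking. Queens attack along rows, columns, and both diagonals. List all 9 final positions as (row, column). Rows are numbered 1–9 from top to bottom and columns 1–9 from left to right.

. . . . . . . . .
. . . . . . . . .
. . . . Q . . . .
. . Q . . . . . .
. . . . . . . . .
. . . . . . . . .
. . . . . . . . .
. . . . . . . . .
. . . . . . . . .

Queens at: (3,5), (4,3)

Row 1: attacked by (3,5)→{3,5,7}; (4,3)→{3,6}. Safe: 1, 2, 4, 8, 9. Place at column 2.
Row 2: attacked by (1,2)→{1,2,3}; (3,5)→{4,5,6}; (4,3)→{1,3,5}. Safe: 7, 8, 9. Place at column 9.
Row 5: attacked by (1,2)→{2,6}; (2,9)→{6,9}; (3,5)→{3,5,7}; (4,3)→{2,3,4}. Safe: 1, 8. Place at column 8.
Row 6: attacked by (1,2)→{2,7}; (2,9)→{5,9}; (3,5)→{2,5,8}; (4,3)→{1,3,5}; (5,8)→{7,8,9}. Safe: 4, 6. Place at column 4.
Row 7: attacked by (1,2)→{2,8}; (2,9)→{4,9}; (3,5)→{1,5,9}; (4,3)→{3,6}; (5,8)→{6,8}; (6,4)→{3,4,5}. Safe: 7. Place at column 7.
Row 8: attacked by (1,2)→{2,9}; (2,9)→{3,9}; (3,5)→{5}; (4,3)→{3,7}; (5,8)→{5,8}; (6,4)→{2,4,6}; (7,7)→{6,7,8}. Safe: 1. Place at column 1.
Row 9: attacked by (1,2)→{2}; (2,9)→{2,9}; (3,5)→{5}; (4,3)→{3,8}; (5,8)→{4,8}; (6,4)→{1,4,7}; (7,7)→{5,7,9}; (8,1)→{1,2}. Safe: 6. Place at column 6.
Columns [2, 9, 5, 3, 8, 4, 7, 1, 6], r−c [-1, -7, -2, 1, -3, 2, 0, 7, 3], r+c [3, 11, 8, 7, 13, 10, 14, 9, 15] are all distinct, so no two queens attack.

(1,2) (2,9) (3,5) (4,3) (5,8) (6,4) (7,7) (8,1) (9,6)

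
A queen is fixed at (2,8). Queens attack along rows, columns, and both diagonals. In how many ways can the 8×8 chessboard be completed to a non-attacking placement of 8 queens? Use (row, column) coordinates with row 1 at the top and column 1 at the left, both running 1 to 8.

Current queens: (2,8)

8

Branch on row 1: col 1 → 0; col 2 → 1; col 3 → 1; col 4 → 3; col 5 → 2; col 6 → 1.
Sum: 0 + 1 + 1 + 3 + 2 + 1 = 8.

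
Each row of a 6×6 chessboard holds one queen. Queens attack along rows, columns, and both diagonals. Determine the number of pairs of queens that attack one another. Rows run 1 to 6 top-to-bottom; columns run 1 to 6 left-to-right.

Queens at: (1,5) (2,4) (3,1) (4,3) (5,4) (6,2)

Same column: (2,4)–(5,4) (column 4).
Same diagonal: (1,5)–(2,4) (|1−2| = |5−4| = 1); (4,3)–(5,4) (|4−5| = |3−4| = 1).
Total attacking pairs: 3.

3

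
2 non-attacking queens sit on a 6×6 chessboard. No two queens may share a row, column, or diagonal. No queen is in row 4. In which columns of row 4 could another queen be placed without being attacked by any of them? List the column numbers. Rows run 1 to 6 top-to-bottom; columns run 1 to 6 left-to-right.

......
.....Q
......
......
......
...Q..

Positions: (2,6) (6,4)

columns 1, 3, 5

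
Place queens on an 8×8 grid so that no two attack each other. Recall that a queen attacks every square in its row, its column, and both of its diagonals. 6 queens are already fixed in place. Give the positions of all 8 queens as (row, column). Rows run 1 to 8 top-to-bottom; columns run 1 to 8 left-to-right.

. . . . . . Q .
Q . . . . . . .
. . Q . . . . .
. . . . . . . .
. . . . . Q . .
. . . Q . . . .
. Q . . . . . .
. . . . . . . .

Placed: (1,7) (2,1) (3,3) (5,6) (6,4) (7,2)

(1,7) (2,1) (3,3) (4,8) (5,6) (6,4) (7,2) (8,5)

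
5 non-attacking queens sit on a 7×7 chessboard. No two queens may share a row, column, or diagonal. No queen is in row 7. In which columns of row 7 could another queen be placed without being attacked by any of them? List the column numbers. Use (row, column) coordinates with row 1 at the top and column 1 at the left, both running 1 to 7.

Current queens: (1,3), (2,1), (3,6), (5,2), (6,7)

columns 5

(1,3) attacks row 7 at column 3.
(2,1) attacks row 7 at column 1 and diagonals 6.
(3,6) attacks row 7 at column 6 and diagonals 2.
(5,2) attacks row 7 at column 2 and diagonals 4.
(6,7) attacks row 7 at column 7 and diagonals 6.
Attacked columns: {1, 2, 3, 4, 6, 7}. Safe: {5}.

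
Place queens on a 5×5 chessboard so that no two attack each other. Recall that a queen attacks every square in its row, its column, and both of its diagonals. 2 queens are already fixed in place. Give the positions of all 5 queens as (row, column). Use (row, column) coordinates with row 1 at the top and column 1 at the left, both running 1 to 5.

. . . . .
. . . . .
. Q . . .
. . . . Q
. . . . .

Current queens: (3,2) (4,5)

(1,1) (2,4) (3,2) (4,5) (5,3)

Row 1: attacked by (3,2)→{2,4}; (4,5)→{2,5}. Safe: 1, 3. Place at column 1.
Row 2: attacked by (1,1)→{1,2}; (3,2)→{1,2,3}; (4,5)→{3,5}. Safe: 4. Place at column 4.
Row 5: attacked by (1,1)→{1,5}; (2,4)→{1,4}; (3,2)→{2,4}; (4,5)→{4,5}. Safe: 3. Place at column 3.
Columns [1, 4, 2, 5, 3], r−c [0, -2, 1, -1, 2], r+c [2, 6, 5, 9, 8] are all distinct, so no two queens attack.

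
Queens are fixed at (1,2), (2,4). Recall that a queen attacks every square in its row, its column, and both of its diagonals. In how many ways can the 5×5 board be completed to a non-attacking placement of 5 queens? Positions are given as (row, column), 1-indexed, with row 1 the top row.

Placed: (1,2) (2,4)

1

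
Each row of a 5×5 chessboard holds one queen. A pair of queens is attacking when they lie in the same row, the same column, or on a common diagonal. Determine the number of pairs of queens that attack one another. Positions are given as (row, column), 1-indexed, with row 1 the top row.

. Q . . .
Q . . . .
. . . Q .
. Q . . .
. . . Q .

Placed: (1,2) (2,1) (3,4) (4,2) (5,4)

Same column: (1,2)–(4,2) (column 2); (3,4)–(5,4) (column 4).
Same diagonal: (1,2)–(2,1) (|1−2| = |2−1| = 1); (1,2)–(3,4) (|1−3| = |2−4| = 2); (2,1)–(5,4) (|2−5| = |1−4| = 3).
Total attacking pairs: 5.

5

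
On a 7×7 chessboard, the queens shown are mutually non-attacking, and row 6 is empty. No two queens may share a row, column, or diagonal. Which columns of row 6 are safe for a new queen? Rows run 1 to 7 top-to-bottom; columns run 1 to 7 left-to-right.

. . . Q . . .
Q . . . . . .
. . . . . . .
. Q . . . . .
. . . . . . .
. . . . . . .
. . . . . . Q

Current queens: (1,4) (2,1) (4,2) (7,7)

columns 3

(1,4) attacks row 6 at column 4.
(2,1) attacks row 6 at column 1 and diagonals 5.
(4,2) attacks row 6 at column 2 and diagonals 4.
(7,7) attacks row 6 at column 7 and diagonals 6.
Attacked columns: {1, 2, 4, 5, 6, 7}. Safe: {3}.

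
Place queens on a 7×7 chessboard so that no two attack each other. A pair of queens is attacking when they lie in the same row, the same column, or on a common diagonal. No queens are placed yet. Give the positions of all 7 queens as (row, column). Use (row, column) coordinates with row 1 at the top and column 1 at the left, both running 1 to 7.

Row 1: Safe: 1, 2, 3, 4, 5, 6, 7. Place at column 2.
Row 2: attacked by (1,2)→{1,2,3}. Safe: 4, 5, 6, 7. Place at column 5.
Row 3: attacked by (1,2)→{2,4}; (2,5)→{4,5,6}. Safe: 1, 3, 7. Place at column 7.
Row 4: attacked by (1,2)→{2,5}; (2,5)→{3,5,7}; (3,7)→{6,7}. Safe: 1, 4. Place at column 4.
Row 5: attacked by (1,2)→{2,6}; (2,5)→{2,5}; (3,7)→{5,7}; (4,4)→{3,4,5}. Safe: 1. Place at column 1.
Row 6: attacked by (1,2)→{2,7}; (2,5)→{1,5}; (3,7)→{4,7}; (4,4)→{2,4,6}; (5,1)→{1,2}. Safe: 3. Place at column 3.
Row 7: attacked by (1,2)→{2}; (2,5)→{5}; (3,7)→{3,7}; (4,4)→{1,4,7}; (5,1)→{1,3}; (6,3)→{2,3,4}. Safe: 6. Place at column 6.
Columns [2, 5, 7, 4, 1, 3, 6], r−c [-1, -3, -4, 0, 4, 3, 1], r+c [3, 7, 10, 8, 6, 9, 13] are all distinct, so no two queens attack.

(1,2) (2,5) (3,7) (4,4) (5,1) (6,3) (7,6)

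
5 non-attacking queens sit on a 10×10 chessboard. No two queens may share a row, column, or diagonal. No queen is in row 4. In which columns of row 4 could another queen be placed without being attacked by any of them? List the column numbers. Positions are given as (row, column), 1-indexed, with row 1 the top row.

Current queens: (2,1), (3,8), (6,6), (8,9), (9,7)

(2,1) attacks row 4 at column 1 and diagonals 3.
(3,8) attacks row 4 at column 8 and diagonals 7, 9.
(6,6) attacks row 4 at column 6 and diagonals 4, 8.
(8,9) attacks row 4 at column 9 and diagonals 5.
(9,7) attacks row 4 at column 7 and diagonals 2.
Attacked columns: {1, 2, 3, 4, 5, 6, 7, 8, 9}. Safe: {10}.

columns 10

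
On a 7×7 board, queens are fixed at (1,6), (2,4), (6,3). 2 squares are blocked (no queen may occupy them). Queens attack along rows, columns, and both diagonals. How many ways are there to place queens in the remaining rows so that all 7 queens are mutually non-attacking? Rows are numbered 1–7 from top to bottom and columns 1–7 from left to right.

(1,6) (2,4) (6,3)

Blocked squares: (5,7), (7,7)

Branch on row 3: col 1 → 0; col 2 → 1; col 7 → 0.
Sum: 0 + 1 + 0 = 1.

1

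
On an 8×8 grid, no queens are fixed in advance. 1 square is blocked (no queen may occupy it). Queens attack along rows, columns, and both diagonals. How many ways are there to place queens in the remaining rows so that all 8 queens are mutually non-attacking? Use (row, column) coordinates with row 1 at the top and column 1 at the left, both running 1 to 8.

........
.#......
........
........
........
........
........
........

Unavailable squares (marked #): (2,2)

Branch on row 1: col 1 → 4; col 2 → 8; col 3 → 16; col 4 → 12; col 5 → 14; col 6 → 14; col 7 → 6; col 8 → 2.
Sum: 4 + 8 + 16 + 12 + 14 + 14 + 6 + 2 = 76.

76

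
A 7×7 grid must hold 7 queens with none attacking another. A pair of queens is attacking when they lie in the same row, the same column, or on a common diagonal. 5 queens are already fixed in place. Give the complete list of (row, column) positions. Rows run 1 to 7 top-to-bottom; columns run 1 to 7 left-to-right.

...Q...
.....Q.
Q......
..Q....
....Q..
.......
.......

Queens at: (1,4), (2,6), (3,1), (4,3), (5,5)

(1,4) (2,6) (3,1) (4,3) (5,5) (6,7) (7,2)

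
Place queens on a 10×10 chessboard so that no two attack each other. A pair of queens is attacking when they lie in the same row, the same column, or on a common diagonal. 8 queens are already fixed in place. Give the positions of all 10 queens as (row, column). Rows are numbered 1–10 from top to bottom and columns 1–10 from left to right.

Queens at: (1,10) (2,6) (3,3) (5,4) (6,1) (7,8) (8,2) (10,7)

(1,10) (2,6) (3,3) (4,9) (5,4) (6,1) (7,8) (8,2) (9,5) (10,7)

Row 4: attacked by (1,10)→{7,10}; (2,6)→{4,6,8}; (3,3)→{2,3,4}; (5,4)→{3,4,5}; (6,1)→{1,3}; (7,8)→{5,8}; (8,2)→{2,6}; (10,7)→{1,7}. Safe: 9. Place at column 9.
Row 9: attacked by (1,10)→{2,10}; (2,6)→{6}; (3,3)→{3,9}; (4,9)→{4,9}; (5,4)→{4,8}; (6,1)→{1,4}; (7,8)→{6,8,10}; (8,2)→{1,2,3}; (10,7)→{6,7,8}. Safe: 5. Place at column 5.
Columns [10, 6, 3, 9, 4, 1, 8, 2, 5, 7], r−c [-9, -4, 0, -5, 1, 5, -1, 6, 4, 3], r+c [11, 8, 6, 13, 9, 7, 15, 10, 14, 17] are all distinct, so no two queens attack.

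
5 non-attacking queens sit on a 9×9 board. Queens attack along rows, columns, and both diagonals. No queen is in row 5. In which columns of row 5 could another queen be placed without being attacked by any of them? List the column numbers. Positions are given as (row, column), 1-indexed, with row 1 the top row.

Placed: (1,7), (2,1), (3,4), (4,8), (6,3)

(1,7) attacks row 5 at column 7 and diagonals 3.
(2,1) attacks row 5 at column 1 and diagonals 4.
(3,4) attacks row 5 at column 4 and diagonals 2, 6.
(4,8) attacks row 5 at column 8 and diagonals 7, 9.
(6,3) attacks row 5 at column 3 and diagonals 2, 4.
Attacked columns: {1, 2, 3, 4, 6, 7, 8, 9}. Safe: {5}.

columns 5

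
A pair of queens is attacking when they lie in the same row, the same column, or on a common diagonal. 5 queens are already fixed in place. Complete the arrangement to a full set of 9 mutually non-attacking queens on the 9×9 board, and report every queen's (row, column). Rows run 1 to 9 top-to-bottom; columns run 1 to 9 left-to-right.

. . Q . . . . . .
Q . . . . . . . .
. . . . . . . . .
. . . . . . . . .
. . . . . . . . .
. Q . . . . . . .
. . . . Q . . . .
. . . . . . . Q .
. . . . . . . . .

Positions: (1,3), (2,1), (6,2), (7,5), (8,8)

Row 3: attacked by (1,3)→{1,3,5}; (2,1)→{1,2}; (6,2)→{2,5}; (7,5)→{1,5,9}; (8,8)→{3,8}. Safe: 4, 6, 7. Place at column 4.
Row 4: attacked by (1,3)→{3,6}; (2,1)→{1,3}; (3,4)→{3,4,5}; (6,2)→{2,4}; (7,5)→{2,5,8}; (8,8)→{4,8}. Safe: 7, 9. Place at column 7.
Row 5: attacked by (1,3)→{3,7}; (2,1)→{1,4}; (3,4)→{2,4,6}; (4,7)→{6,7,8}; (6,2)→{1,2,3}; (7,5)→{3,5,7}; (8,8)→{5,8}. Safe: 9. Place at column 9.
Row 9: attacked by (1,3)→{3}; (2,1)→{1,8}; (3,4)→{4}; (4,7)→{2,7}; (5,9)→{5,9}; (6,2)→{2,5}; (7,5)→{3,5,7}; (8,8)→{7,8,9}. Safe: 6. Place at column 6.
Columns [3, 1, 4, 7, 9, 2, 5, 8, 6], r−c [-2, 1, -1, -3, -4, 4, 2, 0, 3], r+c [4, 3, 7, 11, 14, 8, 12, 16, 15] are all distinct, so no two queens attack.

(1,3) (2,1) (3,4) (4,7) (5,9) (6,2) (7,5) (8,8) (9,6)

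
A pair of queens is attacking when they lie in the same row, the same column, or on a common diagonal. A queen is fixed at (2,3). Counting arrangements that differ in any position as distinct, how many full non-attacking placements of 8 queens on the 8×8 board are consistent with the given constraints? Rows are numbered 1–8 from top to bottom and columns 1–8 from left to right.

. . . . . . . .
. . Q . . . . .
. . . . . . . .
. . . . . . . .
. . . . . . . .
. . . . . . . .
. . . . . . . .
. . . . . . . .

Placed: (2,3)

Branch on row 1: col 1 → 0; col 5 → 3; col 6 → 8; col 7 → 2; col 8 → 1.
Sum: 0 + 3 + 8 + 2 + 1 = 14.

14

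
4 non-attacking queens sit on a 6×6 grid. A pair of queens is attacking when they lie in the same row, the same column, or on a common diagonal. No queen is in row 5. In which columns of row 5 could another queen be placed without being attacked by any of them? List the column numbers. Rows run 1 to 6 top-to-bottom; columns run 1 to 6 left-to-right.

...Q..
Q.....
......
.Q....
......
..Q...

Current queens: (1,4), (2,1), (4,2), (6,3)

columns 5, 6

(1,4) attacks row 5 at column 4.
(2,1) attacks row 5 at column 1 and diagonals 4.
(4,2) attacks row 5 at column 2 and diagonals 1, 3.
(6,3) attacks row 5 at column 3 and diagonals 2, 4.
Attacked columns: {1, 2, 3, 4}. Safe: {5, 6}.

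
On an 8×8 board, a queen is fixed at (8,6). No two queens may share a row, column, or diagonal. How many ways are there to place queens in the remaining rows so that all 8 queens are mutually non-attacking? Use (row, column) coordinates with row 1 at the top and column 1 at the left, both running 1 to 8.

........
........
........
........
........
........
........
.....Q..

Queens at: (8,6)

16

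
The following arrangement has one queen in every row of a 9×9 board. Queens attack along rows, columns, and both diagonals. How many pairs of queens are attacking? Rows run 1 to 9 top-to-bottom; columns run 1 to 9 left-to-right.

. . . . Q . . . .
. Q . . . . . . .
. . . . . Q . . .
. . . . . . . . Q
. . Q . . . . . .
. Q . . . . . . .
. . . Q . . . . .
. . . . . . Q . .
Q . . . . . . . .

Same column: (2,2)–(6,2) (column 2).
Same diagonal: (5,3)–(6,2) (|5−6| = |3−2| = 1).
Total attacking pairs: 2.

2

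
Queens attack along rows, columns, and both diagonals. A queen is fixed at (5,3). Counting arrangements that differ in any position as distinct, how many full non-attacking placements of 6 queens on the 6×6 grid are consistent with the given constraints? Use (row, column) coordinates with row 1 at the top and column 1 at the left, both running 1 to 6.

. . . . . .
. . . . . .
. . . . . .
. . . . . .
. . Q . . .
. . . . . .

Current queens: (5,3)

1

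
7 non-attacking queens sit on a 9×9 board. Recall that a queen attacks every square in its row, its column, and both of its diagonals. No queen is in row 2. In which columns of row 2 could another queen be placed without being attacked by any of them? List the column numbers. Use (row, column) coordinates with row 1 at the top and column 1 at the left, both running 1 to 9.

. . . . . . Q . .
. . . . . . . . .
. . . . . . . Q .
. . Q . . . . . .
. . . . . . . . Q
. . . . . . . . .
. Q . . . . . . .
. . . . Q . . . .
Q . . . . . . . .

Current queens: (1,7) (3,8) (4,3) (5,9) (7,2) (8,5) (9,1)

(1,7) attacks row 2 at column 7 and diagonals 6, 8.
(3,8) attacks row 2 at column 8 and diagonals 7, 9.
(4,3) attacks row 2 at column 3 and diagonals 1, 5.
(5,9) attacks row 2 at column 9 and diagonals 6.
(7,2) attacks row 2 at column 2 and diagonals 7.
(8,5) attacks row 2 at column 5.
(9,1) attacks row 2 at column 1 and diagonals 8.
Attacked columns: {1, 2, 3, 5, 6, 7, 8, 9}. Safe: {4}.

columns 4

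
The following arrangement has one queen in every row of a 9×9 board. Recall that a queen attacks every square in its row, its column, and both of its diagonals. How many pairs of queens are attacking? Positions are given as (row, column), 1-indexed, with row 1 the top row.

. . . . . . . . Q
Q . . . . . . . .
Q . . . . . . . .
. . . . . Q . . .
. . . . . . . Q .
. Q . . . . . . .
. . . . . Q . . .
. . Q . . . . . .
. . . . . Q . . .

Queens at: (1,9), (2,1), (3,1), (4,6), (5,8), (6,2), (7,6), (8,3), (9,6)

7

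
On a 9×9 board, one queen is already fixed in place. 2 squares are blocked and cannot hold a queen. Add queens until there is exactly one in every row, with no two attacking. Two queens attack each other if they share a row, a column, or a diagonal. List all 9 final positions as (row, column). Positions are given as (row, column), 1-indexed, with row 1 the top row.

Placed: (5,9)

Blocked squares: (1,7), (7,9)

Row 1: attacked by (5,9)→{5,9}. Blocked: 7. Safe: 1, 2, 3, 4, 6, 8. Place at column 6.
Row 2: attacked by (1,6)→{5,6,7}; (5,9)→{6,9}. Safe: 1, 2, 3, 4, 8. Place at column 1.
Row 3: attacked by (1,6)→{4,6,8}; (2,1)→{1,2}; (5,9)→{7,9}. Safe: 3, 5. Place at column 5.
Row 4: attacked by (1,6)→{3,6,9}; (2,1)→{1,3}; (3,5)→{4,5,6}; (5,9)→{8,9}. Safe: 2, 7. Place at column 7.
Row 6: attacked by (1,6)→{1,6}; (2,1)→{1,5}; (3,5)→{2,5,8}; (4,7)→{5,7,9}; (5,9)→{8,9}. Safe: 3, 4. Place at column 3.
Row 7: attacked by (1,6)→{6}; (2,1)→{1,6}; (3,5)→{1,5,9}; (4,7)→{4,7}; (5,9)→{7,9}; (6,3)→{2,3,4}. Blocked: 9. Safe: 8. Place at column 8.
Row 8: attacked by (1,6)→{6}; (2,1)→{1,7}; (3,5)→{5}; (4,7)→{3,7}; (5,9)→{6,9}; (6,3)→{1,3,5}; (7,8)→{7,8,9}. Safe: 2, 4. Place at column 2.
Row 9: attacked by (1,6)→{6}; (2,1)→{1,8}; (3,5)→{5}; (4,7)→{2,7}; (5,9)→{5,9}; (6,3)→{3,6}; (7,8)→{6,8}; (8,2)→{1,2,3}. Safe: 4. Place at column 4.
Columns [6, 1, 5, 7, 9, 3, 8, 2, 4], r−c [-5, 1, -2, -3, -4, 3, -1, 6, 5], r+c [7, 3, 8, 11, 14, 9, 15, 10, 13] are all distinct, so no two queens attack.

(1,6) (2,1) (3,5) (4,7) (5,9) (6,3) (7,8) (8,2) (9,4)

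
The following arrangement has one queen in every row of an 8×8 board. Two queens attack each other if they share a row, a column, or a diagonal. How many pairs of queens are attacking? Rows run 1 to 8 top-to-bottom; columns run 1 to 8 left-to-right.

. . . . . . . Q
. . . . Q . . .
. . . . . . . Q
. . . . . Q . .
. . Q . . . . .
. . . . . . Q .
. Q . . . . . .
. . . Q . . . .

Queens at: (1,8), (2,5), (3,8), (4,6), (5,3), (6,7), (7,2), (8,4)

2

Same column: (1,8)–(3,8) (column 8).
Same diagonal: (1,8)–(7,2) (|1−7| = |8−2| = 6).
Total attacking pairs: 2.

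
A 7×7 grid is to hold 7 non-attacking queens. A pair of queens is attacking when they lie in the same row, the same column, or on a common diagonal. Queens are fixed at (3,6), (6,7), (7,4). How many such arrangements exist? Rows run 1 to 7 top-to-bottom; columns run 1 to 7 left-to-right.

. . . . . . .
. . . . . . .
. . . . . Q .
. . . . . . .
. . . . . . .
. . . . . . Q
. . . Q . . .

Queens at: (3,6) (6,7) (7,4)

Branch on row 1: col 1 → 0; col 3 → 1; col 5 → 0.
Sum: 0 + 1 + 0 = 1.

1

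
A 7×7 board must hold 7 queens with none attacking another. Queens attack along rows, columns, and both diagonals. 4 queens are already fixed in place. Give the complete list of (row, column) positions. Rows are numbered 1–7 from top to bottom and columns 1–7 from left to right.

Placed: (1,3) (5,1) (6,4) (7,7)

Row 2: attacked by (1,3)→{2,3,4}; (5,1)→{1,4}; (6,4)→{4}; (7,7)→{2,7}. Safe: 5, 6. Place at column 6.
Row 3: attacked by (1,3)→{1,3,5}; (2,6)→{5,6,7}; (5,1)→{1,3}; (6,4)→{1,4,7}; (7,7)→{3,7}. Safe: 2. Place at column 2.
Row 4: attacked by (1,3)→{3,6}; (2,6)→{4,6}; (3,2)→{1,2,3}; (5,1)→{1,2}; (6,4)→{2,4,6}; (7,7)→{4,7}. Safe: 5. Place at column 5.
Columns [3, 6, 2, 5, 1, 4, 7], r−c [-2, -4, 1, -1, 4, 2, 0], r+c [4, 8, 5, 9, 6, 10, 14] are all distinct, so no two queens attack.

(1,3) (2,6) (3,2) (4,5) (5,1) (6,4) (7,7)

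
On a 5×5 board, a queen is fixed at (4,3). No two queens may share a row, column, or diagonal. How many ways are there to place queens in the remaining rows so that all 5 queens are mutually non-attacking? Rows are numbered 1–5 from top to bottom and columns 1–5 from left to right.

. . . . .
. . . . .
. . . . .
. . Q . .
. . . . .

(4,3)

Branch on row 1: col 1 → 0; col 2 → 1; col 4 → 1; col 5 → 0.
Sum: 0 + 1 + 1 + 0 = 2.

2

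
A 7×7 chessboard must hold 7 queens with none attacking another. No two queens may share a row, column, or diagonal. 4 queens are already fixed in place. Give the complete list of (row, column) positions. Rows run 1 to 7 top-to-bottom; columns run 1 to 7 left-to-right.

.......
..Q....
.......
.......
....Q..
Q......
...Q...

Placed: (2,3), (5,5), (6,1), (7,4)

(1,7) (2,3) (3,6) (4,2) (5,5) (6,1) (7,4)

Row 1: attacked by (2,3)→{2,3,4}; (5,5)→{1,5}; (6,1)→{1,6}; (7,4)→{4}. Safe: 7. Place at column 7.
Row 3: attacked by (1,7)→{5,7}; (2,3)→{2,3,4}; (5,5)→{3,5,7}; (6,1)→{1,4}; (7,4)→{4}. Safe: 6. Place at column 6.
Row 4: attacked by (1,7)→{4,7}; (2,3)→{1,3,5}; (3,6)→{5,6,7}; (5,5)→{4,5,6}; (6,1)→{1,3}; (7,4)→{1,4,7}. Safe: 2. Place at column 2.
Columns [7, 3, 6, 2, 5, 1, 4], r−c [-6, -1, -3, 2, 0, 5, 3], r+c [8, 5, 9, 6, 10, 7, 11] are all distinct, so no two queens attack.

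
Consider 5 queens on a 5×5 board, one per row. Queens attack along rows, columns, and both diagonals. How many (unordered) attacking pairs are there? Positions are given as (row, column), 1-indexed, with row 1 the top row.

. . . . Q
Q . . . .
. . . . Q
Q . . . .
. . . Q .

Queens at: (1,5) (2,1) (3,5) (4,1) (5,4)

Same column: (1,5)–(3,5) (column 5); (2,1)–(4,1) (column 1).
Same diagonal: (2,1)–(5,4) (|2−5| = |1−4| = 3).
Total attacking pairs: 3.

3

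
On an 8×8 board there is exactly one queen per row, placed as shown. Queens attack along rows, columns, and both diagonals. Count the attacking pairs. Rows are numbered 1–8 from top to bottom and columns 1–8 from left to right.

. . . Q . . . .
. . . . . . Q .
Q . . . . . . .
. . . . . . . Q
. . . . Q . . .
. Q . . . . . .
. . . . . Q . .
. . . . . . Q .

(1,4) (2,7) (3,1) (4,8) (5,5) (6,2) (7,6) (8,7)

Same column: (2,7)–(8,7) (column 7).
Same diagonal: (7,6)–(8,7) (|7−8| = |6−7| = 1).
Total attacking pairs: 2.

2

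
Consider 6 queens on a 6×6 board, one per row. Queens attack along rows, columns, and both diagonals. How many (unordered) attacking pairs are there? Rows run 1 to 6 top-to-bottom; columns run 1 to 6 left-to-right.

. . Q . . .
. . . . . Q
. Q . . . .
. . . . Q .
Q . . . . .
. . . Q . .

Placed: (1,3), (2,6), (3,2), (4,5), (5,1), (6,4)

0

All columns are distinct and no two queens satisfy |Δrow| = |Δcol|, so no pair attacks.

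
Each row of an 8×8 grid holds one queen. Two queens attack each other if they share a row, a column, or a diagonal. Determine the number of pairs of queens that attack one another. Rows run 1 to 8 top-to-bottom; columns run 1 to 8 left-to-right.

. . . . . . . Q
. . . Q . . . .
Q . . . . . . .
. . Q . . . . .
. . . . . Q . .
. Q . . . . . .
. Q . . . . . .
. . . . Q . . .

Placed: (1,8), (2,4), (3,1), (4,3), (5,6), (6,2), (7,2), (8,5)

Same column: (6,2)–(7,2) (column 2).
Same diagonal: (1,8)–(7,2) (|1−7| = |8−2| = 6).
Total attacking pairs: 2.

2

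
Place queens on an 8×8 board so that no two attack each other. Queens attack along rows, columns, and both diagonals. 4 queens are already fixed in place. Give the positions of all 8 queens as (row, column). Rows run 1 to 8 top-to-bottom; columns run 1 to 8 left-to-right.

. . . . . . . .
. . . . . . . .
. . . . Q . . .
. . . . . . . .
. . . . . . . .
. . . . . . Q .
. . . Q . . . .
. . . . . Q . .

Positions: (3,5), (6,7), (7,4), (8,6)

Row 1: attacked by (3,5)→{3,5,7}; (6,7)→{2,7}; (7,4)→{4}; (8,6)→{6}. Safe: 1, 8. Place at column 8.
Row 2: attacked by (1,8)→{7,8}; (3,5)→{4,5,6}; (6,7)→{3,7}; (7,4)→{4}; (8,6)→{6}. Safe: 1, 2. Place at column 2.
Row 4: attacked by (1,8)→{5,8}; (2,2)→{2,4}; (3,5)→{4,5,6}; (6,7)→{5,7}; (7,4)→{1,4,7}; (8,6)→{2,6}. Safe: 3. Place at column 3.
Row 5: attacked by (1,8)→{4,8}; (2,2)→{2,5}; (3,5)→{3,5,7}; (4,3)→{2,3,4}; (6,7)→{6,7,8}; (7,4)→{2,4,6}; (8,6)→{3,6}. Safe: 1. Place at column 1.
Columns [8, 2, 5, 3, 1, 7, 4, 6], r−c [-7, 0, -2, 1, 4, -1, 3, 2], r+c [9, 4, 8, 7, 6, 13, 11, 14] are all distinct, so no two queens attack.

(1,8) (2,2) (3,5) (4,3) (5,1) (6,7) (7,4) (8,6)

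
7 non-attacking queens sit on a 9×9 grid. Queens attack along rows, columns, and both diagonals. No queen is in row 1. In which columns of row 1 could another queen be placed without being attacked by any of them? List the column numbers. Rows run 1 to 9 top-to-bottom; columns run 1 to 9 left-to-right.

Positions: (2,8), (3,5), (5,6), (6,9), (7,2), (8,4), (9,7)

columns 1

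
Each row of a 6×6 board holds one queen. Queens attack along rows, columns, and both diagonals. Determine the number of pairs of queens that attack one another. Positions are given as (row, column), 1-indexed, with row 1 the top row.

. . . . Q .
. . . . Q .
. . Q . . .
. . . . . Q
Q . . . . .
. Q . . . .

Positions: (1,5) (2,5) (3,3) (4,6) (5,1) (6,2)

5

Same column: (1,5)–(2,5) (column 5).
Same diagonal: (1,5)–(3,3) (|1−3| = |5−3| = 2); (1,5)–(5,1) (|1−5| = |5−1| = 4); (3,3)–(5,1) (|3−5| = |3−1| = 2); (5,1)–(6,2) (|5−6| = |1−2| = 1).
Total attacking pairs: 5.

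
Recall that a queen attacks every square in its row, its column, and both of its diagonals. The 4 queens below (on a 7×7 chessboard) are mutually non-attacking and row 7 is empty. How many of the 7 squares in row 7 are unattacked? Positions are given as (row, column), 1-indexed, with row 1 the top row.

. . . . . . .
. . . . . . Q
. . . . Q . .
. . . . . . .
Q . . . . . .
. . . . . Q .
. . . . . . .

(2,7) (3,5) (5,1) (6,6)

(2,7) attacks row 7 at column 7 and diagonals 2.
(3,5) attacks row 7 at column 5 and diagonals 1.
(5,1) attacks row 7 at column 1 and diagonals 3.
(6,6) attacks row 7 at column 6 and diagonals 5, 7.
Attacked columns: {1, 2, 3, 5, 6, 7}. Safe: {4}.

1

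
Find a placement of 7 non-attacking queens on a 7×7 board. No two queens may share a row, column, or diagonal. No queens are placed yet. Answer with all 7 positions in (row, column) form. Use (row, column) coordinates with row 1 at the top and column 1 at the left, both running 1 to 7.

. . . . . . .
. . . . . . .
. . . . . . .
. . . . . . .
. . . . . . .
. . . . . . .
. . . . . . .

Row 1: Safe: 1, 2, 3, 4, 5, 6, 7. Place at column 4.
Row 2: attacked by (1,4)→{3,4,5}. Safe: 1, 2, 6, 7. Place at column 7.
Row 3: attacked by (1,4)→{2,4,6}; (2,7)→{6,7}. Safe: 1, 3, 5. Place at column 5.
Row 4: attacked by (1,4)→{1,4,7}; (2,7)→{5,7}; (3,5)→{4,5,6}. Safe: 2, 3. Place at column 2.
Row 5: attacked by (1,4)→{4}; (2,7)→{4,7}; (3,5)→{3,5,7}; (4,2)→{1,2,3}. Safe: 6. Place at column 6.
Row 6: attacked by (1,4)→{4}; (2,7)→{3,7}; (3,5)→{2,5}; (4,2)→{2,4}; (5,6)→{5,6,7}. Safe: 1. Place at column 1.
Row 7: attacked by (1,4)→{4}; (2,7)→{2,7}; (3,5)→{1,5}; (4,2)→{2,5}; (5,6)→{4,6}; (6,1)→{1,2}. Safe: 3. Place at column 3.
Columns [4, 7, 5, 2, 6, 1, 3], r−c [-3, -5, -2, 2, -1, 5, 4], r+c [5, 9, 8, 6, 11, 7, 10] are all distinct, so no two queens attack.

(1,4) (2,7) (3,5) (4,2) (5,6) (6,1) (7,3)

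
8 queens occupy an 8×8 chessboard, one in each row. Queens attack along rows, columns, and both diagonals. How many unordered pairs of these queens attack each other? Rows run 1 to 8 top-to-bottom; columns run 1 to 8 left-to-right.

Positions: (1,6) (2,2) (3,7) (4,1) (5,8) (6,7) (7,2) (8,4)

3

Same column: (2,2)–(7,2) (column 2); (3,7)–(6,7) (column 7).
Same diagonal: (5,8)–(6,7) (|5−6| = |8−7| = 1).
Total attacking pairs: 3.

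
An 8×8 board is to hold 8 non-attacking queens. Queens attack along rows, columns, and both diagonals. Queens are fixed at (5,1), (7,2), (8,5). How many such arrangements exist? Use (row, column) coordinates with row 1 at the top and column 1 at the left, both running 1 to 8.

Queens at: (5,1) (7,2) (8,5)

Branch on row 1: col 3 → 1; col 4 → 0; col 6 → 1; col 7 → 0.
Sum: 1 + 0 + 1 + 0 = 2.

2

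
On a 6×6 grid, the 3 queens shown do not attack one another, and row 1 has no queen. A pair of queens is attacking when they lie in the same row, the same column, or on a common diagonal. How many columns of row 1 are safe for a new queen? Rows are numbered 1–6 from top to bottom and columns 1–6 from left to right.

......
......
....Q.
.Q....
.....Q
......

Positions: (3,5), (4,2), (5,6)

2

(3,5) attacks row 1 at column 5 and diagonals 3.
(4,2) attacks row 1 at column 2 and diagonals 5.
(5,6) attacks row 1 at column 6 and diagonals 2.
Attacked columns: {2, 3, 5, 6}. Safe: {1, 4}.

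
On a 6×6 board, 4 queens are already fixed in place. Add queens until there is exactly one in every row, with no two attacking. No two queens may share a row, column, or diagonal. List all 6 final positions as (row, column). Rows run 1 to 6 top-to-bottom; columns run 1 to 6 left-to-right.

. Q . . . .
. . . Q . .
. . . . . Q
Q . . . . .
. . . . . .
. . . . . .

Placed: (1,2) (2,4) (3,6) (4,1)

Row 5: attacked by (1,2)→{2,6}; (2,4)→{1,4}; (3,6)→{4,6}; (4,1)→{1,2}. Safe: 3, 5. Place at column 3.
Row 6: attacked by (1,2)→{2}; (2,4)→{4}; (3,6)→{3,6}; (4,1)→{1,3}; (5,3)→{2,3,4}. Safe: 5. Place at column 5.
Columns [2, 4, 6, 1, 3, 5], r−c [-1, -2, -3, 3, 2, 1], r+c [3, 6, 9, 5, 8, 11] are all distinct, so no two queens attack.

(1,2) (2,4) (3,6) (4,1) (5,3) (6,5)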